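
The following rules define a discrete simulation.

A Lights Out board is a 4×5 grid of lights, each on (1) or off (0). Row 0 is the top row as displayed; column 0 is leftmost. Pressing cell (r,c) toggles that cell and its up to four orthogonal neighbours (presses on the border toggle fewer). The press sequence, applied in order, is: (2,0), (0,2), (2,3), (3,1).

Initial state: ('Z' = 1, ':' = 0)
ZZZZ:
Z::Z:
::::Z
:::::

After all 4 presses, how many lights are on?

[0] ZZZZ:
Z::Z:
::::Z
:::::
[1] ZZZZ:
:::Z:
ZZ::Z
Z::::
[2] Z::::
::ZZ:
ZZ::Z
Z::::
[3] Z::::
::Z::
ZZZZ:
Z::Z:
[4] Z::::
::Z::
Z:ZZ:
:ZZZ:

8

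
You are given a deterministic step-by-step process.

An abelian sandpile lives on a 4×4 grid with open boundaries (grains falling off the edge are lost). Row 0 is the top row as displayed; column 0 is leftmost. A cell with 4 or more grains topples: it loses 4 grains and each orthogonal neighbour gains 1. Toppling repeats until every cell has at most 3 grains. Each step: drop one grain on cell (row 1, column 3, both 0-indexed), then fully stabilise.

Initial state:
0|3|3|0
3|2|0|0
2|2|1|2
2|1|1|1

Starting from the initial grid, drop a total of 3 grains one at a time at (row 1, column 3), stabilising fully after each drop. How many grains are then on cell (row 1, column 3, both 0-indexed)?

gen 0: 0|3|3|0
3|2|0|0
2|2|1|2
2|1|1|1
gen 1: 0|3|3|0
3|2|0|1
2|2|1|2
2|1|1|1
gen 2: 0|3|3|0
3|2|0|2
2|2|1|2
2|1|1|1
gen 3: 0|3|3|0
3|2|0|3
2|2|1|2
2|1|1|1

3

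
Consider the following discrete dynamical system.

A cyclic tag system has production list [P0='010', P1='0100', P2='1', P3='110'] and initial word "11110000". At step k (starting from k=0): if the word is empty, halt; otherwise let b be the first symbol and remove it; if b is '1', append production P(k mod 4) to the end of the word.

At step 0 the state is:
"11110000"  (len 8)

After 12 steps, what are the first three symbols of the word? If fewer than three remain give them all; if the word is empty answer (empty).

100

t=0: "11110000"  (len 8)
t=1: "1110000010"  (len 10)
t=2: "1100000100100"  (len 13)
t=3: "1000001001001"  (len 13)
t=4: "000001001001110"  (len 15)
t=5: "00001001001110"  (len 14)
t=6: "0001001001110"  (len 13)
t=7: "001001001110"  (len 12)
t=8: "01001001110"  (len 11)
t=9: "1001001110"  (len 10)
t=10: "0010011100100"  (len 13)
t=11: "010011100100"  (len 12)
t=12: "10011100100"  (len 11)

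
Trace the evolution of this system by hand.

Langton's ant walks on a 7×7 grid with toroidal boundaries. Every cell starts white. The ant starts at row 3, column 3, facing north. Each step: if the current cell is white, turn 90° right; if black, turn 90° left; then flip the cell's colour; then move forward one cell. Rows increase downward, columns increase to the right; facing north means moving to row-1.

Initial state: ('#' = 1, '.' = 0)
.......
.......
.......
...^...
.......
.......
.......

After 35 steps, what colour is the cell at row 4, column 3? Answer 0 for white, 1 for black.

t=0: .......
.......
.......
...^...
.......
.......
.......
t=1: .......
.......
.......
...#>..
.......
.......
.......
t=2: .......
.......
.......
...##..
....v..
.......
.......
t=3: .......
.......
.......
...##..
...<#..
.......
.......
t=4: .......
.......
.......
...^#..
...##..
.......
.......
t=5: .......
.......
.......
..<.#..
...##..
.......
.......
t=6: .......
.......
..^....
..#.#..
...##..
.......
.......
t=7: .......
.......
..#>...
..#.#..
...##..
.......
.......
t=8: .......
.......
..##...
..#v#..
...##..
.......
.......
t=9: .......
.......
..##...
..<##..
...##..
.......
.......
t=10: .......
.......
..##...
...##..
..v##..
.......
.......
t=11: .......
.......
..##...
...##..
.<###..
.......
.......
t=12: .......
.......
..##...
.^.##..
.####..
.......
.......
t=13: .......
.......
..##...
.#>##..
.####..
.......
.......
t=14: .......
.......
..##...
.####..
.#v##..
.......
.......
t=15: .......
.......
..##...
.####..
.#.>#..
.......
.......
t=16: .......
.......
..##...
.##^#..
.#..#..
.......
.......
t=17: .......
.......
..##...
.#<.#..
.#..#..
.......
.......
t=18: .......
.......
..##...
.#..#..
.#v.#..
.......
.......
t=19: .......
.......
..##...
.#..#..
.<#.#..
.......
.......
t=20: .......
.......
..##...
.#..#..
..#.#..
.v.....
.......
t=21: .......
.......
..##...
.#..#..
..#.#..
<#.....
.......
t=22: .......
.......
..##...
.#..#..
^.#.#..
##.....
.......
t=23: .......
.......
..##...
.#..#..
#>#.#..
##.....
.......
t=24: .......
.......
..##...
.#..#..
###.#..
#v.....
.......
t=25: .......
.......
..##...
.#..#..
###.#..
#.>....
.......
t=26: .......
.......
..##...
.#..#..
###.#..
#.#....
..v....
t=27: .......
.......
..##...
.#..#..
###.#..
#.#....
.<#....
t=28: .......
.......
..##...
.#..#..
###.#..
#^#....
.##....
t=29: .......
.......
..##...
.#..#..
###.#..
##>....
.##....
t=30: .......
.......
..##...
.#..#..
##^.#..
##.....
.##....
t=31: .......
.......
..##...
.#..#..
#<..#..
##.....
.##....
t=32: .......
.......
..##...
.#..#..
#...#..
#v.....
.##....
t=33: .......
.......
..##...
.#..#..
#...#..
#.>....
.##....
t=34: .......
.......
..##...
.#..#..
#...#..
#.#....
.#v....
t=35: .......
.......
..##...
.#..#..
#...#..
#.#....
.#.>...

0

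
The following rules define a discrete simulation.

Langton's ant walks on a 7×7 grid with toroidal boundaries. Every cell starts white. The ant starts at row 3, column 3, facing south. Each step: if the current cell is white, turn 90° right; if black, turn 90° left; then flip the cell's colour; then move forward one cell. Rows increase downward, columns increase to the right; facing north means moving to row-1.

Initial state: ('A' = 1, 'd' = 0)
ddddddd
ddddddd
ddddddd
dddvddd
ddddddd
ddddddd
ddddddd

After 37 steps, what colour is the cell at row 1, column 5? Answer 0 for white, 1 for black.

step 0: ddddddd
ddddddd
ddddddd
dddvddd
ddddddd
ddddddd
ddddddd
step 1: ddddddd
ddddddd
ddddddd
dd<Addd
ddddddd
ddddddd
ddddddd
step 2: ddddddd
ddddddd
dd^dddd
ddAAddd
ddddddd
ddddddd
ddddddd
step 3: ddddddd
ddddddd
ddA>ddd
ddAAddd
ddddddd
ddddddd
ddddddd
step 4: ddddddd
ddddddd
ddAAddd
ddAvddd
ddddddd
ddddddd
ddddddd
step 5: ddddddd
ddddddd
ddAAddd
ddAd>dd
ddddddd
ddddddd
ddddddd
step 6: ddddddd
ddddddd
ddAAddd
ddAdAdd
ddddvdd
ddddddd
ddddddd
step 7: ddddddd
ddddddd
ddAAddd
ddAdAdd
ddd<Add
ddddddd
ddddddd
step 8: ddddddd
ddddddd
ddAAddd
ddA^Add
dddAAdd
ddddddd
ddddddd
step 9: ddddddd
ddddddd
ddAAddd
ddAA>dd
dddAAdd
ddddddd
ddddddd
step 10: ddddddd
ddddddd
ddAA^dd
ddAAddd
dddAAdd
ddddddd
ddddddd
step 11: ddddddd
ddddddd
ddAAA>d
ddAAddd
dddAAdd
ddddddd
ddddddd
step 12: ddddddd
ddddddd
ddAAAAd
ddAAdvd
dddAAdd
ddddddd
ddddddd
step 13: ddddddd
ddddddd
ddAAAAd
ddAA<Ad
dddAAdd
ddddddd
ddddddd
step 14: ddddddd
ddddddd
ddAA^Ad
ddAAAAd
dddAAdd
ddddddd
ddddddd
step 15: ddddddd
ddddddd
ddA<dAd
ddAAAAd
dddAAdd
ddddddd
ddddddd
step 16: ddddddd
ddddddd
ddAddAd
ddAvAAd
dddAAdd
ddddddd
ddddddd
step 17: ddddddd
ddddddd
ddAddAd
ddAd>Ad
dddAAdd
ddddddd
ddddddd
step 18: ddddddd
ddddddd
ddAd^Ad
ddAddAd
dddAAdd
ddddddd
ddddddd
step 19: ddddddd
ddddddd
ddAdA>d
ddAddAd
dddAAdd
ddddddd
ddddddd
step 20: ddddddd
ddddd^d
ddAdAdd
ddAddAd
dddAAdd
ddddddd
ddddddd
step 21: ddddddd
dddddA>
ddAdAdd
ddAddAd
dddAAdd
ddddddd
ddddddd
step 22: ddddddd
dddddAA
ddAdAdv
ddAddAd
dddAAdd
ddddddd
ddddddd
step 23: ddddddd
dddddAA
ddAdA<A
ddAddAd
dddAAdd
ddddddd
ddddddd
step 24: ddddddd
ddddd^A
ddAdAAA
ddAddAd
dddAAdd
ddddddd
ddddddd
step 25: ddddddd
dddd<dA
ddAdAAA
ddAddAd
dddAAdd
ddddddd
ddddddd
step 26: dddd^dd
ddddAdA
ddAdAAA
ddAddAd
dddAAdd
ddddddd
ddddddd
step 27: ddddA>d
ddddAdA
ddAdAAA
ddAddAd
dddAAdd
ddddddd
ddddddd
step 28: ddddAAd
ddddAvA
ddAdAAA
ddAddAd
dddAAdd
ddddddd
ddddddd
step 29: ddddAAd
dddd<AA
ddAdAAA
ddAddAd
dddAAdd
ddddddd
ddddddd
step 30: ddddAAd
dddddAA
ddAdvAA
ddAddAd
dddAAdd
ddddddd
ddddddd
step 31: ddddAAd
dddddAA
ddAdd>A
ddAddAd
dddAAdd
ddddddd
ddddddd
step 32: ddddAAd
ddddd^A
ddAdddA
ddAddAd
dddAAdd
ddddddd
ddddddd
step 33: ddddAAd
dddd<dA
ddAdddA
ddAddAd
dddAAdd
ddddddd
ddddddd
step 34: dddd^Ad
ddddAdA
ddAdddA
ddAddAd
dddAAdd
ddddddd
ddddddd
step 35: ddd<dAd
ddddAdA
ddAdddA
ddAddAd
dddAAdd
ddddddd
ddddddd
step 36: dddAdAd
ddddAdA
ddAdddA
ddAddAd
dddAAdd
ddddddd
ddd^ddd
step 37: dddAdAd
ddddAdA
ddAdddA
ddAddAd
dddAAdd
ddddddd
dddA>dd

0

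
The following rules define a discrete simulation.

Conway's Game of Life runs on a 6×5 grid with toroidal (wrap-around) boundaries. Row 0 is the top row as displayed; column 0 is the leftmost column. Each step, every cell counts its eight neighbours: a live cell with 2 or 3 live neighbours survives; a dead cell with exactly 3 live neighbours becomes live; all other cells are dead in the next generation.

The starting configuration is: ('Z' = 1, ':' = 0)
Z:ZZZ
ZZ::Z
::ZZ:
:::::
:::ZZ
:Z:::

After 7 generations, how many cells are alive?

8

0) Z:ZZZ
ZZ::Z
::ZZ:
:::::
:::ZZ
:Z:::
1) ::ZZ:
:::::
ZZZZZ
::Z:Z
:::::
:Z:::
2) ::Z::
Z::::
ZZZ:Z
::Z:Z
:::::
::Z::
3) :Z:::
Z:ZZZ
::Z:Z
::Z:Z
:::Z:
:::::
4) ZZZZZ
Z:Z:Z
::Z::
::Z:Z
:::Z:
:::::
5) ::Z::
:::::
Z:Z:Z
::Z::
:::Z:
ZZ:::
6) :Z:::
:Z:Z:
:Z:Z:
:ZZ:Z
:ZZ::
:ZZ::
7) ZZ:::
ZZ:::
:Z:ZZ
:::::
:::::
Z::::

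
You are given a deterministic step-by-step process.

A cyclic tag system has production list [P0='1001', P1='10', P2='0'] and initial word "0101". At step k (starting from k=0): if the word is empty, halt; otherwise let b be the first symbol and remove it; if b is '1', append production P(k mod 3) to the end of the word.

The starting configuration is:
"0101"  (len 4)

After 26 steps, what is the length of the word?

13

k=0  "0101"  (len 4)
k=1  "101"  (len 3)
k=2  "0110"  (len 4)
k=3  "110"  (len 3)
k=4  "101001"  (len 6)
k=5  "0100110"  (len 7)
k=6  "100110"  (len 6)
k=7  "001101001"  (len 9)
k=8  "01101001"  (len 8)
k=9  "1101001"  (len 7)
k=10  "1010011001"  (len 10)
k=11  "01001100110"  (len 11)
k=12  "1001100110"  (len 10)
k=13  "0011001101001"  (len 13)
k=14  "011001101001"  (len 12)
k=15  "11001101001"  (len 11)
k=16  "10011010011001"  (len 14)
k=17  "001101001100110"  (len 15)
k=18  "01101001100110"  (len 14)
k=19  "1101001100110"  (len 13)
k=20  "10100110011010"  (len 14)
k=21  "01001100110100"  (len 14)
k=22  "1001100110100"  (len 13)
k=23  "00110011010010"  (len 14)
k=24  "0110011010010"  (len 13)
k=25  "110011010010"  (len 12)
k=26  "1001101001010"  (len 13)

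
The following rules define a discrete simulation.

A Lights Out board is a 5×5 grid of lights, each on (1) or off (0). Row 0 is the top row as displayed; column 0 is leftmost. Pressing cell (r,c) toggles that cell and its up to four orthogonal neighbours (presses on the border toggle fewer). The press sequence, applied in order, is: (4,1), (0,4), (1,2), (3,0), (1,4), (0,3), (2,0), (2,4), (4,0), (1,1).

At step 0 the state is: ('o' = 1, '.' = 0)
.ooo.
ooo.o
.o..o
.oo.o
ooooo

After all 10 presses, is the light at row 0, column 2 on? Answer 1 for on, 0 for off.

1

0) .ooo.
ooo.o
.o..o
.oo.o
ooooo
1) .ooo.
ooo.o
.o..o
..o.o
...oo
2) .oo.o
ooo..
.o..o
..o.o
...oo
3) .o..o
o..o.
.oo.o
..o.o
...oo
4) .o..o
o..o.
ooo.o
ooo.o
o..oo
5) .o...
o...o
ooo..
ooo.o
o..oo
6) .oooo
o..oo
ooo..
ooo.o
o..oo
7) .oooo
...oo
..o..
.oo.o
o..oo
8) .oooo
...o.
..ooo
.oo..
o..oo
9) .oooo
...o.
..ooo
ooo..
.o.oo
10) ..ooo
oooo.
.oooo
ooo..
.o.oo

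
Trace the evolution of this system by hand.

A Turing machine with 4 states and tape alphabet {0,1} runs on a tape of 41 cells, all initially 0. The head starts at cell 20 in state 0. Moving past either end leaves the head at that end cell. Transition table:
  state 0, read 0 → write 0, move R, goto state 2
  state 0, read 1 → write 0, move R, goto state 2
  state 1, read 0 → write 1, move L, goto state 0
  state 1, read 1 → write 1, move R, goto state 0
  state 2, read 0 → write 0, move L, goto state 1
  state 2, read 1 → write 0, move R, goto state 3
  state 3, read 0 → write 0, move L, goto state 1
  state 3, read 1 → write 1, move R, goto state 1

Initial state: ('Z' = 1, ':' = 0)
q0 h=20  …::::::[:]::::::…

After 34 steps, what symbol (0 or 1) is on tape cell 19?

0

[0] q0 h=20  …::::::[:]::::::…
[1] q2 h=21  …::::::[:]::::::…
[2] q1 h=20  …::::::[:]::::::…
[3] q0 h=19  …::::::[:]Z:::::…
[4] q2 h=20  …::::::[Z]::::::…
[5] q3 h=21  …::::::[:]::::::…
[6] q1 h=20  …::::::[:]::::::…
[7] q0 h=19  …::::::[:]Z:::::…
[8] q2 h=20  …::::::[Z]::::::…
[9] q3 h=21  …::::::[:]::::::…
[10] q1 h=20  …::::::[:]::::::…
[11] q0 h=19  …::::::[:]Z:::::…
[12] q2 h=20  …::::::[Z]::::::…
[13] q3 h=21  …::::::[:]::::::…
[14] q1 h=20  …::::::[:]::::::…
[15] q0 h=19  …::::::[:]Z:::::…
[16] q2 h=20  …::::::[Z]::::::…
[17] q3 h=21  …::::::[:]::::::…
[18] q1 h=20  …::::::[:]::::::…
[19] q0 h=19  …::::::[:]Z:::::…
[20] q2 h=20  …::::::[Z]::::::…
[21] q3 h=21  …::::::[:]::::::…
[22] q1 h=20  …::::::[:]::::::…
[23] q0 h=19  …::::::[:]Z:::::…
[24] q2 h=20  …::::::[Z]::::::…
[25] q3 h=21  …::::::[:]::::::…
[26] q1 h=20  …::::::[:]::::::…
[27] q0 h=19  …::::::[:]Z:::::…
[28] q2 h=20  …::::::[Z]::::::…
[29] q3 h=21  …::::::[:]::::::…
[30] q1 h=20  …::::::[:]::::::…
[31] q0 h=19  …::::::[:]Z:::::…
[32] q2 h=20  …::::::[Z]::::::…
[33] q3 h=21  …::::::[:]::::::…
[34] q1 h=20  …::::::[:]::::::…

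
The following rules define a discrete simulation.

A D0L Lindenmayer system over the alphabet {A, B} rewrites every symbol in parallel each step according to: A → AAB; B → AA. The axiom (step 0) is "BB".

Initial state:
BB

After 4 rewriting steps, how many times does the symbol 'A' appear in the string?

t=0: BB
t=1: AAAA
t=2: AABAABAABAAB
t=3: AABAABAAAABAABAAAABAABAAAABAABAA
t=4: AABAABAAAABAABAAAABAABAABAABAAAABAABAAAABAABAABAABAAAABAABAAAABAABAABAABAAAABAABAAAABAAB

64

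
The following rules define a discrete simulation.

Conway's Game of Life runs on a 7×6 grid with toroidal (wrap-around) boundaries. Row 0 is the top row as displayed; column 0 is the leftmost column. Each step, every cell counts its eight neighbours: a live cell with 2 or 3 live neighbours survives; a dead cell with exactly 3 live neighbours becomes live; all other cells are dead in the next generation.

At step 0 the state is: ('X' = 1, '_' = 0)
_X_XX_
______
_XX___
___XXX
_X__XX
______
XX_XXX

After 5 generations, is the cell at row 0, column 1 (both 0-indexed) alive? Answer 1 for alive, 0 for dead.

1

0) _X_XX_
______
_XX___
___XXX
_X__XX
______
XX_XXX
1) _X_X__
_X_X__
__XXX_
_X_X_X
X__X_X
_XXX__
XX_X_X
2) _X_X__
_X____
XX____
_X___X
___X_X
___X__
___X__
3) ______
_X____
_XX___
_XX_XX
X_X___
__XX__
___XX_
4) ______
_XX___
___X__
_____X
X___XX
_XX_X_
__XXX_
5) _X____
__X___
__X___
X____X
XX_XX_
XXX___
_XX_X_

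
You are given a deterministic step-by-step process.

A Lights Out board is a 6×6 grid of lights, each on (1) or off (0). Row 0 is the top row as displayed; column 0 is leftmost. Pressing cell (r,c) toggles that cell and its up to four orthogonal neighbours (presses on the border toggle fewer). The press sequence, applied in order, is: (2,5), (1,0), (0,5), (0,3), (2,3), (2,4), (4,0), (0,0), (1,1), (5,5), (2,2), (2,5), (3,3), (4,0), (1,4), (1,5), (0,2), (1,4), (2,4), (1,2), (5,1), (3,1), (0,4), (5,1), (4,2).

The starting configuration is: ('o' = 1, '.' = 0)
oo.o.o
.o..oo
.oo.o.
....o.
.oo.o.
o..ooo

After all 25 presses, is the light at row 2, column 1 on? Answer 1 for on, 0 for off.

k=0  oo.o.o
.o..oo
.oo.o.
....o.
.oo.o.
o..ooo
k=1  oo.o.o
.o..o.
.oo..o
....oo
.oo.o.
o..ooo
k=2  .o.o.o
o...o.
ooo..o
....oo
.oo.o.
o..ooo
k=3  .o.oo.
o...oo
ooo..o
....oo
.oo.o.
o..ooo
k=4  .oo...
o..ooo
ooo..o
....oo
.oo.o.
o..ooo
k=5  .oo...
o...oo
oo.ooo
...ooo
.oo.o.
o..ooo
k=6  .oo...
o....o
oo....
...o.o
.oo.o.
o..ooo
k=7  .oo...
o....o
oo....
o..o.o
o.o.o.
...ooo
k=8  o.o...
.....o
oo....
o..o.o
o.o.o.
...ooo
k=9  ooo...
ooo..o
o.....
o..o.o
o.o.o.
...ooo
k=10  ooo...
ooo..o
o.....
o..o.o
o.o.oo
...o..
k=11  ooo...
oo...o
oooo..
o.oo.o
o.o.oo
...o..
k=12  ooo...
oo....
oooooo
o.oo..
o.o.oo
...o..
k=13  ooo...
oo....
ooo.oo
o...o.
o.oooo
...o..
k=14  ooo...
oo....
ooo.oo
....o.
.ooooo
o..o..
k=15  ooo.o.
oo.ooo
ooo..o
....o.
.ooooo
o..o..
k=16  ooo.oo
oo.o..
ooo...
....o.
.ooooo
o..o..
k=17  o..ooo
oooo..
ooo...
....o.
.ooooo
o..o..
k=18  o..o.o
ooo.oo
ooo.o.
....o.
.ooooo
o..o..
k=19  o..o.o
ooo..o
oooo.o
......
.ooooo
o..o..
k=20  o.oo.o
o..o.o
oo.o.o
......
.ooooo
o..o..
k=21  o.oo.o
o..o.o
oo.o.o
......
..oooo
.ooo..
k=22  o.oo.o
o..o.o
o..o.o
ooo...
.ooooo
.ooo..
k=23  o.o.o.
o..ooo
o..o.o
ooo...
.ooooo
.ooo..
k=24  o.o.o.
o..ooo
o..o.o
ooo...
..oooo
o..o..
k=25  o.o.o.
o..ooo
o..o.o
oo....
.o..oo
o.oo..

0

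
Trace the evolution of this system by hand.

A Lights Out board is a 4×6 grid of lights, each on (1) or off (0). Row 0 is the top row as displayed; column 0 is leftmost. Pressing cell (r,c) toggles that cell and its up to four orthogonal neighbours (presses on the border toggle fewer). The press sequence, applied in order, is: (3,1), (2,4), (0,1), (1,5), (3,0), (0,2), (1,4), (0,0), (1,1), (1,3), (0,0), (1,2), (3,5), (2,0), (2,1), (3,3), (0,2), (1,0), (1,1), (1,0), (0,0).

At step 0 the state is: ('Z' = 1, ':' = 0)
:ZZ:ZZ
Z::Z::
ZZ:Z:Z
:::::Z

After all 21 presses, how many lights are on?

9

gen 0: :ZZ:ZZ
Z::Z::
ZZ:Z:Z
:::::Z
gen 1: :ZZ:ZZ
Z::Z::
Z::Z:Z
ZZZ::Z
gen 2: :ZZ:ZZ
Z::ZZ:
Z:::Z:
ZZZ:ZZ
gen 3: Z:::ZZ
ZZ:ZZ:
Z:::Z:
ZZZ:ZZ
gen 4: Z:::Z:
ZZ:Z:Z
Z:::ZZ
ZZZ:ZZ
gen 5: Z:::Z:
ZZ:Z:Z
::::ZZ
::Z:ZZ
gen 6: ZZZZZ:
ZZZZ:Z
::::ZZ
::Z:ZZ
gen 7: ZZZZ::
ZZZ:Z:
:::::Z
::Z:ZZ
gen 8: ::ZZ::
:ZZ:Z:
:::::Z
::Z:ZZ
gen 9: :ZZZ::
Z:::Z:
:Z:::Z
::Z:ZZ
gen 10: :ZZ:::
Z:ZZ::
:Z:Z:Z
::Z:ZZ
gen 11: Z:Z:::
::ZZ::
:Z:Z:Z
::Z:ZZ
gen 12: Z:::::
:Z::::
:ZZZ:Z
::Z:ZZ
gen 13: Z:::::
:Z::::
:ZZZ::
::Z:::
gen 14: Z:::::
ZZ::::
Z:ZZ::
Z:Z:::
gen 15: Z:::::
Z:::::
:Z:Z::
ZZZ:::
gen 16: Z:::::
Z:::::
:Z::::
ZZ:ZZ:
gen 17: ZZZZ::
Z:Z:::
:Z::::
ZZ:ZZ:
gen 18: :ZZZ::
:ZZ:::
ZZ::::
ZZ:ZZ:
gen 19: ::ZZ::
Z:::::
Z:::::
ZZ:ZZ:
gen 20: Z:ZZ::
:Z::::
::::::
ZZ:ZZ:
gen 21: :ZZZ::
ZZ::::
::::::
ZZ:ZZ:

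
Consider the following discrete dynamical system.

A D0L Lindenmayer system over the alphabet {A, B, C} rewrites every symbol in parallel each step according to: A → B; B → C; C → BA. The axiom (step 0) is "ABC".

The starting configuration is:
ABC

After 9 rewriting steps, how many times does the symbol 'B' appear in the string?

t=0: ABC
t=1: BCBA
t=2: CBACB
t=3: BACBBAC
t=4: CBBACCBBA
t=5: BACCBBABACCB
t=6: CBBABACCBCBBABAC
t=7: BACCBCBBABACBACCBCBBA
t=8: CBBABACBACCBCBBACBBABACBACCB
t=9: BACCBCBBACBBABACBACCBBACCBCBBACBBABAC

16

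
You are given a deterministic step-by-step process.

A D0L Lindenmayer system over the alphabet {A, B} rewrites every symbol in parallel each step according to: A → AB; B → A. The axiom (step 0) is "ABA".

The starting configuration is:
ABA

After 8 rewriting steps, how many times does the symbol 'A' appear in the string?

[0] ABA
[1] ABAAB
[2] ABAABABA
[3] ABAABABAABAAB
[4] ABAABABAABAABABAABABA
[5] ABAABABAABAABABAABABAABAABABAABAAB
[6] ABAABABAABAABABAABABAABAABABAABAABABAABABAABAABABAABABA
[7] ABAABABAABAABABAABABAABAABABAABAABABAABABAABAABABAABABAABAABABAABAABABAABABAABAABABAABAAB
[8] ABAABABAABAABABAABABAABAABABAABAABABAABABAABAABABAABABAABA…AABABAABABAABAABABAABABAABAABABAABAABABAABABAABAABABAABABA  (len 144)

89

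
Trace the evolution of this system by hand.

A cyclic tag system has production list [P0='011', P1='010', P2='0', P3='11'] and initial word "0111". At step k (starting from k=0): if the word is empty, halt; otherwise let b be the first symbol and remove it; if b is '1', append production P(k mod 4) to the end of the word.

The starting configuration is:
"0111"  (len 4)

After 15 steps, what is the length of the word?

7

k=0  "0111"  (len 4)
k=1  "111"  (len 3)
k=2  "11010"  (len 5)
k=3  "10100"  (len 5)
k=4  "010011"  (len 6)
k=5  "10011"  (len 5)
k=6  "0011010"  (len 7)
k=7  "011010"  (len 6)
k=8  "11010"  (len 5)
k=9  "1010011"  (len 7)
k=10  "010011010"  (len 9)
k=11  "10011010"  (len 8)
k=12  "001101011"  (len 9)
k=13  "01101011"  (len 8)
k=14  "1101011"  (len 7)
k=15  "1010110"  (len 7)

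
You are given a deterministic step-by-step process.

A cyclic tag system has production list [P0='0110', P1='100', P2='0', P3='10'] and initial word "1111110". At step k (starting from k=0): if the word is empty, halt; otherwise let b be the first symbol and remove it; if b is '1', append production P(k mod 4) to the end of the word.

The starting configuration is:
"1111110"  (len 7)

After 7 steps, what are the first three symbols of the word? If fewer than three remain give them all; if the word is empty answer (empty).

011

step 0: "1111110"  (len 7)
step 1: "1111100110"  (len 10)
step 2: "111100110100"  (len 12)
step 3: "111001101000"  (len 12)
step 4: "1100110100010"  (len 13)
step 5: "1001101000100110"  (len 16)
step 6: "001101000100110100"  (len 18)
step 7: "01101000100110100"  (len 17)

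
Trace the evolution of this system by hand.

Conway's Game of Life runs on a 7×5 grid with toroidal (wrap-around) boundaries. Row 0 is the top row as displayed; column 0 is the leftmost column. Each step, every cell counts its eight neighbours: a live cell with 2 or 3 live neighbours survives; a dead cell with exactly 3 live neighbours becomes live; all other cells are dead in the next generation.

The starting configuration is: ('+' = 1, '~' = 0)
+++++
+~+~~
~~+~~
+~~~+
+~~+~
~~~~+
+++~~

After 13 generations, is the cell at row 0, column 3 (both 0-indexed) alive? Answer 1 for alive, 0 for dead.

[0] +++++
+~+~~
~~+~~
+~~~+
+~~+~
~~~~+
+++~~
[1] ~~~~~
+~~~~
+~~++
++~++
+~~+~
~~+++
~~~~~
[2] ~~~~~
+~~~~
~~++~
~+~~~
~~~~~
~~+++
~~~+~
[3] ~~~~~
~~~~~
~++~~
~~+~~
~~++~
~~+++
~~+++
[4] ~~~+~
~~~~~
~++~~
~~~~~
~+~~+
~+~~~
~~+~+
[5] ~~~+~
~~+~~
~~~~~
+++~~
+~~~~
~+++~
~~++~
[6] ~~~+~
~~~~~
~~+~~
++~~~
+~~++
~+~++
~+~~+
[7] ~~~~~
~~~~~
~+~~~
++++~
~~~+~
~+~~~
~~~~+
[8] ~~~~~
~~~~~
++~~~
++~++
+~~++
~~~~~
~~~~~
[9] ~~~~~
~~~~~
~++~~
~~~+~
~+++~
~~~~+
~~~~~
[10] ~~~~~
~~~~~
~~+~~
~~~+~
~~+++
~~++~
~~~~~
[11] ~~~~~
~~~~~
~~~~~
~~~~+
~~~~+
~~+~+
~~~~~
[12] ~~~~~
~~~~~
~~~~~
~~~~~
+~~~+
~~~+~
~~~~~
[13] ~~~~~
~~~~~
~~~~~
~~~~~
~~~~+
~~~~+
~~~~~

0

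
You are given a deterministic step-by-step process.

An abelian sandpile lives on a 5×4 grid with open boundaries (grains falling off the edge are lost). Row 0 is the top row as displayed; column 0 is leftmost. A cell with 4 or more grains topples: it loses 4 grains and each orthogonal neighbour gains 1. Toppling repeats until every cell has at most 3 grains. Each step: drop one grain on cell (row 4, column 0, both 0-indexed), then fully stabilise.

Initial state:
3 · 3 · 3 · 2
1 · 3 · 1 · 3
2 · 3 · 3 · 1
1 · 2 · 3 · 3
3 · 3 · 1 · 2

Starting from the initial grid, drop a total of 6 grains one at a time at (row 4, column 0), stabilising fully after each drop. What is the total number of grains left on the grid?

47

gen 0: 3 · 3 · 3 · 2
1 · 3 · 1 · 3
2 · 3 · 3 · 1
1 · 2 · 3 · 3
3 · 3 · 1 · 2
gen 1: 3 · 3 · 3 · 2
1 · 3 · 1 · 3
2 · 3 · 3 · 1
2 · 3 · 3 · 3
1 · 0 · 2 · 2
gen 2: 3 · 3 · 3 · 2
1 · 3 · 1 · 3
2 · 3 · 3 · 1
2 · 3 · 3 · 3
2 · 0 · 2 · 2
gen 3: 3 · 3 · 3 · 2
1 · 3 · 1 · 3
2 · 3 · 3 · 1
2 · 3 · 3 · 3
3 · 0 · 2 · 2
gen 4: 3 · 3 · 3 · 2
1 · 3 · 1 · 3
2 · 3 · 3 · 1
3 · 3 · 3 · 3
0 · 1 · 2 · 2
gen 5: 3 · 3 · 3 · 2
1 · 3 · 1 · 3
2 · 3 · 3 · 1
3 · 3 · 3 · 3
1 · 1 · 2 · 2
gen 6: 3 · 3 · 3 · 2
1 · 3 · 1 · 3
2 · 3 · 3 · 1
3 · 3 · 3 · 3
2 · 1 · 2 · 2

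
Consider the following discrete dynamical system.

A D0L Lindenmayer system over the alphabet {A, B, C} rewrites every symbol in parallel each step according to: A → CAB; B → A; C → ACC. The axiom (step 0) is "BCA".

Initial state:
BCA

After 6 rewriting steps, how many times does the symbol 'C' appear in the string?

0) BCA
1) AACCCAB
2) CABCABACCACCACCCABA
3) ACCCABAACCCABACABACCACCCABACCACCCABACCACCACCCABACAB
4) CABACCACCACCCABACABCABACCACCACCCABACABACCCABACABACCACCCABA…BACCACCACCCABACABACCACCCABACCACCCABACCACCACCCABACABACCCABA  (len 139)
5) ACCCABACABACCACCCABACCACCCABACCACCACCCABACABACCCABAACCCABA…CACCCABACCACCCABACCACCACCCABACABACCCABACABACCACCACCCABACAB  (len 379)
6) CABACCACCACCCABACABACCCABACABACCACCCABACCACCACCCABACABACCA…CABACABACCCABACABACCACCCABACCACCCABACCACCACCCABACABACCCABA  (len 1035)

517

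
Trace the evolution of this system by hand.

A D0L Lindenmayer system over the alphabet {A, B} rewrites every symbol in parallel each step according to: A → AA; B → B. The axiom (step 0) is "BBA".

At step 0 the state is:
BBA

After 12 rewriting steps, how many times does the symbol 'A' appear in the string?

4096

gen 0: BBA
gen 1: BBAA
gen 2: BBAAAA
gen 3: BBAAAAAAAA
gen 4: BBAAAAAAAAAAAAAAAA
gen 5: BBAAAAAAAAAAAAAAAAAAAAAAAAAAAAAAAA
gen 6: BBAAAAAAAAAAAAAAAAAAAAAAAAAAAAAAAAAAAAAAAAAAAAAAAAAAAAAAAAAAAAAAAA
gen 7: BBAAAAAAAAAAAAAAAAAAAAAAAAAAAAAAAAAAAAAAAAAAAAAAAAAAAAAAAA…AAAAAAAAAAAAAAAAAAAAAAAAAAAAAAAAAAAAAAAAAAAAAAAAAAAAAAAAAA  (len 130)
gen 8: BBAAAAAAAAAAAAAAAAAAAAAAAAAAAAAAAAAAAAAAAAAAAAAAAAAAAAAAAA…AAAAAAAAAAAAAAAAAAAAAAAAAAAAAAAAAAAAAAAAAAAAAAAAAAAAAAAAAA  (len 258)
gen 9: BBAAAAAAAAAAAAAAAAAAAAAAAAAAAAAAAAAAAAAAAAAAAAAAAAAAAAAAAA…AAAAAAAAAAAAAAAAAAAAAAAAAAAAAAAAAAAAAAAAAAAAAAAAAAAAAAAAAA  (len 514)
gen 10: BBAAAAAAAAAAAAAAAAAAAAAAAAAAAAAAAAAAAAAAAAAAAAAAAAAAAAAAAA…AAAAAAAAAAAAAAAAAAAAAAAAAAAAAAAAAAAAAAAAAAAAAAAAAAAAAAAAAA  (len 1026)
gen 11: BBAAAAAAAAAAAAAAAAAAAAAAAAAAAAAAAAAAAAAAAAAAAAAAAAAAAAAAAA…AAAAAAAAAAAAAAAAAAAAAAAAAAAAAAAAAAAAAAAAAAAAAAAAAAAAAAAAAA  (len 2050)
gen 12: BBAAAAAAAAAAAAAAAAAAAAAAAAAAAAAAAAAAAAAAAAAAAAAAAAAAAAAAAA…AAAAAAAAAAAAAAAAAAAAAAAAAAAAAAAAAAAAAAAAAAAAAAAAAAAAAAAAAA  (len 4098)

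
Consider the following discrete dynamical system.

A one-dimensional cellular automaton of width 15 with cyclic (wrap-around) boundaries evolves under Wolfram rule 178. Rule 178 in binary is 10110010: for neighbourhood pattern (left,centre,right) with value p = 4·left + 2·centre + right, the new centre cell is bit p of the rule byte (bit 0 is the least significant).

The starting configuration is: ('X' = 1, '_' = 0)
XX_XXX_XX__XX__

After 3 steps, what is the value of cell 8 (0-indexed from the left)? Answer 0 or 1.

t=0: XX_XXX_XX__XX__
t=1: __X_X_X__XX__XX
t=2: XX_X_X_XX__XX__
t=3: __X_X_X__XX__XX

0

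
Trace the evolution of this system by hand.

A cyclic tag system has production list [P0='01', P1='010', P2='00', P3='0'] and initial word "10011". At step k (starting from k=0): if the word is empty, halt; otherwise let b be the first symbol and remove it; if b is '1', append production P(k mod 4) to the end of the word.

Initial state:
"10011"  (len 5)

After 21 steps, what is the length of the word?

0) "10011"  (len 5)
1) "001101"  (len 6)
2) "01101"  (len 5)
3) "1101"  (len 4)
4) "1010"  (len 4)
5) "01001"  (len 5)
6) "1001"  (len 4)
7) "00100"  (len 5)
8) "0100"  (len 4)
9) "100"  (len 3)
10) "00010"  (len 5)
11) "0010"  (len 4)
12) "010"  (len 3)
13) "10"  (len 2)
14) "0010"  (len 4)
15) "010"  (len 3)
16) "10"  (len 2)
17) "001"  (len 3)
18) "01"  (len 2)
19) "1"  (len 1)
20) "0"  (len 1)
21) (halted — word empty)

0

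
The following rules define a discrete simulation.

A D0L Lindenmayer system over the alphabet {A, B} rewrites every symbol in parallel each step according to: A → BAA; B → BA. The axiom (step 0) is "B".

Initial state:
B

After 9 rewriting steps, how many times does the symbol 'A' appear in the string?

t=0: B
t=1: BA
t=2: BABAA
t=3: BABAABABAABAA
t=4: BABAABABAABAABABAABABAABAABABAABAA
t=5: BABAABABAABAABABAABABAABAABABAABAABABAABABAABAABABAABABAABAABABAABAABABAABABAABAABABAABAA
t=6: BABAABABAABAABABAABABAABAABABAABAABABAABABAABAABABAABABAAB…BAABABAABABAABAABABAABABAABAABABAABAABABAABABAABAABABAABAA  (len 233)
t=7: BABAABABAABAABABAABABAABAABABAABAABABAABABAABAABABAABABAAB…BAABABAABABAABAABABAABABAABAABABAABAABABAABABAABAABABAABAA  (len 610)
t=8: BABAABABAABAABABAABABAABAABABAABAABABAABABAABAABABAABABAAB…BAABABAABABAABAABABAABABAABAABABAABAABABAABABAABAABABAABAA  (len 1597)
t=9: BABAABABAABAABABAABABAABAABABAABAABABAABABAABAABABAABABAAB…BAABABAABABAABAABABAABABAABAABABAABAABABAABABAABAABABAABAA  (len 4181)

2584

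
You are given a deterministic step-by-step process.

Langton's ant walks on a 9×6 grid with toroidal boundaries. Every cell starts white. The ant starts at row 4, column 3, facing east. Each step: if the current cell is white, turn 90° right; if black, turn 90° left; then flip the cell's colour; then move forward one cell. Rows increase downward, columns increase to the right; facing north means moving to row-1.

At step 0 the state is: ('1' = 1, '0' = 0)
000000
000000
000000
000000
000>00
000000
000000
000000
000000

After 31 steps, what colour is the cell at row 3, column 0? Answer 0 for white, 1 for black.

1

k=0  000000
000000
000000
000000
000>00
000000
000000
000000
000000
k=1  000000
000000
000000
000000
000100
000v00
000000
000000
000000
k=2  000000
000000
000000
000000
000100
00<100
000000
000000
000000
k=3  000000
000000
000000
000000
00^100
001100
000000
000000
000000
k=4  000000
000000
000000
000000
001>00
001100
000000
000000
000000
k=5  000000
000000
000000
000^00
001000
001100
000000
000000
000000
k=6  000000
000000
000000
0001>0
001000
001100
000000
000000
000000
k=7  000000
000000
000000
000110
0010v0
001100
000000
000000
000000
k=8  000000
000000
000000
000110
001<10
001100
000000
000000
000000
k=9  000000
000000
000000
000^10
001110
001100
000000
000000
000000
k=10  000000
000000
000000
00<010
001110
001100
000000
000000
000000
k=11  000000
000000
00^000
001010
001110
001100
000000
000000
000000
k=12  000000
000000
001>00
001010
001110
001100
000000
000000
000000
k=13  000000
000000
001100
001v10
001110
001100
000000
000000
000000
k=14  000000
000000
001100
00<110
001110
001100
000000
000000
000000
k=15  000000
000000
001100
000110
00v110
001100
000000
000000
000000
k=16  000000
000000
001100
000110
000>10
001100
000000
000000
000000
k=17  000000
000000
001100
000^10
000010
001100
000000
000000
000000
k=18  000000
000000
001100
00<010
000010
001100
000000
000000
000000
k=19  000000
000000
00^100
001010
000010
001100
000000
000000
000000
k=20  000000
000000
0<0100
001010
000010
001100
000000
000000
000000
k=21  000000
0^0000
010100
001010
000010
001100
000000
000000
000000
k=22  000000
01>000
010100
001010
000010
001100
000000
000000
000000
k=23  000000
011000
01v100
001010
000010
001100
000000
000000
000000
k=24  000000
011000
0<1100
001010
000010
001100
000000
000000
000000
k=25  000000
011000
001100
0v1010
000010
001100
000000
000000
000000
k=26  000000
011000
001100
<11010
000010
001100
000000
000000
000000
k=27  000000
011000
^01100
111010
000010
001100
000000
000000
000000
k=28  000000
011000
1>1100
111010
000010
001100
000000
000000
000000
k=29  000000
011000
111100
1v1010
000010
001100
000000
000000
000000
k=30  000000
011000
111100
10>010
000010
001100
000000
000000
000000
k=31  000000
011000
11^100
100010
000010
001100
000000
000000
000000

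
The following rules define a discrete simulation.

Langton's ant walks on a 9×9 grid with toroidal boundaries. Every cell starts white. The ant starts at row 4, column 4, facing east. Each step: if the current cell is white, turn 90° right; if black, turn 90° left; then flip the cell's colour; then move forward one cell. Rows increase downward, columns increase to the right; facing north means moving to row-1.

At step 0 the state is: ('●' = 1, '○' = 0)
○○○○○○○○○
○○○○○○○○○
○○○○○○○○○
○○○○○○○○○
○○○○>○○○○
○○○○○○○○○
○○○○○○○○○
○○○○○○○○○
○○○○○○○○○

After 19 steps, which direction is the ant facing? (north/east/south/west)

t=0: ○○○○○○○○○
○○○○○○○○○
○○○○○○○○○
○○○○○○○○○
○○○○>○○○○
○○○○○○○○○
○○○○○○○○○
○○○○○○○○○
○○○○○○○○○
t=1: ○○○○○○○○○
○○○○○○○○○
○○○○○○○○○
○○○○○○○○○
○○○○●○○○○
○○○○v○○○○
○○○○○○○○○
○○○○○○○○○
○○○○○○○○○
t=2: ○○○○○○○○○
○○○○○○○○○
○○○○○○○○○
○○○○○○○○○
○○○○●○○○○
○○○<●○○○○
○○○○○○○○○
○○○○○○○○○
○○○○○○○○○
t=3: ○○○○○○○○○
○○○○○○○○○
○○○○○○○○○
○○○○○○○○○
○○○^●○○○○
○○○●●○○○○
○○○○○○○○○
○○○○○○○○○
○○○○○○○○○
t=4: ○○○○○○○○○
○○○○○○○○○
○○○○○○○○○
○○○○○○○○○
○○○●>○○○○
○○○●●○○○○
○○○○○○○○○
○○○○○○○○○
○○○○○○○○○
t=5: ○○○○○○○○○
○○○○○○○○○
○○○○○○○○○
○○○○^○○○○
○○○●○○○○○
○○○●●○○○○
○○○○○○○○○
○○○○○○○○○
○○○○○○○○○
t=6: ○○○○○○○○○
○○○○○○○○○
○○○○○○○○○
○○○○●>○○○
○○○●○○○○○
○○○●●○○○○
○○○○○○○○○
○○○○○○○○○
○○○○○○○○○
t=7: ○○○○○○○○○
○○○○○○○○○
○○○○○○○○○
○○○○●●○○○
○○○●○v○○○
○○○●●○○○○
○○○○○○○○○
○○○○○○○○○
○○○○○○○○○
t=8: ○○○○○○○○○
○○○○○○○○○
○○○○○○○○○
○○○○●●○○○
○○○●<●○○○
○○○●●○○○○
○○○○○○○○○
○○○○○○○○○
○○○○○○○○○
t=9: ○○○○○○○○○
○○○○○○○○○
○○○○○○○○○
○○○○^●○○○
○○○●●●○○○
○○○●●○○○○
○○○○○○○○○
○○○○○○○○○
○○○○○○○○○
t=10: ○○○○○○○○○
○○○○○○○○○
○○○○○○○○○
○○○<○●○○○
○○○●●●○○○
○○○●●○○○○
○○○○○○○○○
○○○○○○○○○
○○○○○○○○○
t=11: ○○○○○○○○○
○○○○○○○○○
○○○^○○○○○
○○○●○●○○○
○○○●●●○○○
○○○●●○○○○
○○○○○○○○○
○○○○○○○○○
○○○○○○○○○
t=12: ○○○○○○○○○
○○○○○○○○○
○○○●>○○○○
○○○●○●○○○
○○○●●●○○○
○○○●●○○○○
○○○○○○○○○
○○○○○○○○○
○○○○○○○○○
t=13: ○○○○○○○○○
○○○○○○○○○
○○○●●○○○○
○○○●v●○○○
○○○●●●○○○
○○○●●○○○○
○○○○○○○○○
○○○○○○○○○
○○○○○○○○○
t=14: ○○○○○○○○○
○○○○○○○○○
○○○●●○○○○
○○○<●●○○○
○○○●●●○○○
○○○●●○○○○
○○○○○○○○○
○○○○○○○○○
○○○○○○○○○
t=15: ○○○○○○○○○
○○○○○○○○○
○○○●●○○○○
○○○○●●○○○
○○○v●●○○○
○○○●●○○○○
○○○○○○○○○
○○○○○○○○○
○○○○○○○○○
t=16: ○○○○○○○○○
○○○○○○○○○
○○○●●○○○○
○○○○●●○○○
○○○○>●○○○
○○○●●○○○○
○○○○○○○○○
○○○○○○○○○
○○○○○○○○○
t=17: ○○○○○○○○○
○○○○○○○○○
○○○●●○○○○
○○○○^●○○○
○○○○○●○○○
○○○●●○○○○
○○○○○○○○○
○○○○○○○○○
○○○○○○○○○
t=18: ○○○○○○○○○
○○○○○○○○○
○○○●●○○○○
○○○<○●○○○
○○○○○●○○○
○○○●●○○○○
○○○○○○○○○
○○○○○○○○○
○○○○○○○○○
t=19: ○○○○○○○○○
○○○○○○○○○
○○○^●○○○○
○○○●○●○○○
○○○○○●○○○
○○○●●○○○○
○○○○○○○○○
○○○○○○○○○
○○○○○○○○○

north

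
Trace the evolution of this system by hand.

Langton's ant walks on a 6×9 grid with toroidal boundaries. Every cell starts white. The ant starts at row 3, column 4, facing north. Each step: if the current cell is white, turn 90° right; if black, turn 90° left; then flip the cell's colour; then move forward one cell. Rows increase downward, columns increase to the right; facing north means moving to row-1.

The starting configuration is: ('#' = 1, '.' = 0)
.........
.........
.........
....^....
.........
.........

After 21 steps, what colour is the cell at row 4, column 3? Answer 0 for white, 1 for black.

1

step 0: .........
.........
.........
....^....
.........
.........
step 1: .........
.........
.........
....#>...
.........
.........
step 2: .........
.........
.........
....##...
.....v...
.........
step 3: .........
.........
.........
....##...
....<#...
.........
step 4: .........
.........
.........
....^#...
....##...
.........
step 5: .........
.........
.........
...<.#...
....##...
.........
step 6: .........
.........
...^.....
...#.#...
....##...
.........
step 7: .........
.........
...#>....
...#.#...
....##...
.........
step 8: .........
.........
...##....
...#v#...
....##...
.........
step 9: .........
.........
...##....
...<##...
....##...
.........
step 10: .........
.........
...##....
....##...
...v##...
.........
step 11: .........
.........
...##....
....##...
..<###...
.........
step 12: .........
.........
...##....
..^.##...
..####...
.........
step 13: .........
.........
...##....
..#>##...
..####...
.........
step 14: .........
.........
...##....
..####...
..#v##...
.........
step 15: .........
.........
...##....
..####...
..#.>#...
.........
step 16: .........
.........
...##....
..##^#...
..#..#...
.........
step 17: .........
.........
...##....
..#<.#...
..#..#...
.........
step 18: .........
.........
...##....
..#..#...
..#v.#...
.........
step 19: .........
.........
...##....
..#..#...
..<#.#...
.........
step 20: .........
.........
...##....
..#..#...
...#.#...
..v......
step 21: .........
.........
...##....
..#..#...
...#.#...
.<#......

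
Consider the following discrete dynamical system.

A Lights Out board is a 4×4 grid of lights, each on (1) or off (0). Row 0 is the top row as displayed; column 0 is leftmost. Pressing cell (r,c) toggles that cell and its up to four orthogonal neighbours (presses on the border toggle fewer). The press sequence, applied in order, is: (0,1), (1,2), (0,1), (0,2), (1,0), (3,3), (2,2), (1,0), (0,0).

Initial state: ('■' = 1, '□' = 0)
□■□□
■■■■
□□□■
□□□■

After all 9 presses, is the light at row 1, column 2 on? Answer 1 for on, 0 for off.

0

step 0: □■□□
■■■■
□□□■
□□□■
step 1: ■□■□
■□■■
□□□■
□□□■
step 2: ■□□□
■■□□
□□■■
□□□■
step 3: □■■□
■□□□
□□■■
□□□■
step 4: □□□■
■□■□
□□■■
□□□■
step 5: ■□□■
□■■□
■□■■
□□□■
step 6: ■□□■
□■■□
■□■□
□□■□
step 7: ■□□■
□■□□
■■□■
□□□□
step 8: □□□■
■□□□
□■□■
□□□□
step 9: ■■□■
□□□□
□■□■
□□□□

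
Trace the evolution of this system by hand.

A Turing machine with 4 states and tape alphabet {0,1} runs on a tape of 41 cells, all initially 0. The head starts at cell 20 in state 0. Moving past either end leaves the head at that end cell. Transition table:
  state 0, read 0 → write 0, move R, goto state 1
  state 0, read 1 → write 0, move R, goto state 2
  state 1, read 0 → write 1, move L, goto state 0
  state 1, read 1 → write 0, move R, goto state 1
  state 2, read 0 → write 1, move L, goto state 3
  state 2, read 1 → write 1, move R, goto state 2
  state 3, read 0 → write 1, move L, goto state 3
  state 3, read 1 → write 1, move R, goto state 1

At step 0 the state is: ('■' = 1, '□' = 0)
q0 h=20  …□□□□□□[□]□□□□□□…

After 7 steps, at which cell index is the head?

23

k=0  q0 h=20  …□□□□□□[□]□□□□□□…
k=1  q1 h=21  …□□□□□□[□]□□□□□□…
k=2  q0 h=20  …□□□□□□[□]■□□□□□…
k=3  q1 h=21  …□□□□□□[■]□□□□□□…
k=4  q1 h=22  …□□□□□□[□]□□□□□□…
k=5  q0 h=21  …□□□□□□[□]■□□□□□…
k=6  q1 h=22  …□□□□□□[■]□□□□□□…
k=7  q1 h=23  …□□□□□□[□]□□□□□□…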